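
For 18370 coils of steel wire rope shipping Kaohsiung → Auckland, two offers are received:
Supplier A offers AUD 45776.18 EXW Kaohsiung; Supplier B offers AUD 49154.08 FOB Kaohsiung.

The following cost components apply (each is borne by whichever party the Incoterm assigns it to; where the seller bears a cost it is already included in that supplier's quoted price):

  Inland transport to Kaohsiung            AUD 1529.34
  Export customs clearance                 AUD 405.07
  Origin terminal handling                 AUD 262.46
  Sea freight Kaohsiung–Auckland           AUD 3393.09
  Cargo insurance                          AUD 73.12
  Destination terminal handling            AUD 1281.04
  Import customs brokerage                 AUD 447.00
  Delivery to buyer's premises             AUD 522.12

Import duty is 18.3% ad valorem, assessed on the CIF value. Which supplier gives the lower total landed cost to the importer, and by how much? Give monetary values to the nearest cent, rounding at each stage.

Supplier A is cheaper by AUD 1397.16

Supplier A (EXW):
CIF value = EXW price + inland to port + export clearance + origin terminal + freight + insurance = 45776.18 + 1529.34 + 405.07 + 262.46 + 3393.09 + 73.12 = 51439.26
Import duty = 51439.26 × 18.3% = 9413.38
Buyer bears (A): 1529.34 + 405.07 + 262.46 + 3393.09 + 73.12 + 1281.04 + 447.00 + 522.12 = 7913.24
Landed cost (A) = invoice 45776.18 + 7913.24 + duty 9413.38 = 63102.80
Supplier B (FOB):
CIF value = FOB price + freight + insurance = 49154.08 + 3393.09 + 73.12 = 52620.29
Import duty = 52620.29 × 18.3% = 9629.51
Buyer bears (B): 3393.09 + 73.12 + 1281.04 + 447.00 + 522.12 = 5716.37
Landed cost (B) = invoice 49154.08 + 5716.37 + duty 9629.51 = 64499.96
Difference = |63102.80 − 64499.96| = 1397.16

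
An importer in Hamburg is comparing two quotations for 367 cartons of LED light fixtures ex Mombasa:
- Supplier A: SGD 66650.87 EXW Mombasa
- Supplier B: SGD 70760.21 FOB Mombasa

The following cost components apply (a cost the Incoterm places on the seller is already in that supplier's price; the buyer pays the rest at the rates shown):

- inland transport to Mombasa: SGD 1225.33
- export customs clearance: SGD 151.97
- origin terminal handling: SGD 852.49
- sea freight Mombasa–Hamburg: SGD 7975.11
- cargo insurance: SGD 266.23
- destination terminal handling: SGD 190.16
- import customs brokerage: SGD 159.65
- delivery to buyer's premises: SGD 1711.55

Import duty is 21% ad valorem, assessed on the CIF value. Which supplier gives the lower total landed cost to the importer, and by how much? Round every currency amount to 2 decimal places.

Supplier A is cheaper by SGD 2274.26

Supplier A (EXW):
CIF value = EXW price + inland to port + export clearance + origin terminal + freight + insurance = 66650.87 + 1225.33 + 151.97 + 852.49 + 7975.11 + 266.23 = 77122.00
Import duty = 77122.00 × 21% = 16195.62
Buyer bears (A): 1225.33 + 151.97 + 852.49 + 7975.11 + 266.23 + 190.16 + 159.65 + 1711.55 = 12532.49
Landed cost (A) = invoice 66650.87 + 12532.49 + duty 16195.62 = 95378.98
Supplier B (FOB):
CIF value = FOB price + freight + insurance = 70760.21 + 7975.11 + 266.23 = 79001.55
Import duty = 79001.55 × 21% = 16590.33
Buyer bears (B): 7975.11 + 266.23 + 190.16 + 159.65 + 1711.55 = 10302.70
Landed cost (B) = invoice 70760.21 + 10302.70 + duty 16590.33 = 97653.24
Difference = |95378.98 − 97653.24| = 2274.26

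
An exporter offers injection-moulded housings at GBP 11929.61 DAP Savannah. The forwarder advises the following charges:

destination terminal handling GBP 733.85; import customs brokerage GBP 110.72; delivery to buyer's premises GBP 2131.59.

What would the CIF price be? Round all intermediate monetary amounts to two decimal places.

CIF price: GBP 9064.17

Not relevant to the conversion: brokerage — on the buyer under both terms; not part of either seller's price.
From DAP to CIF, the seller no longer bears: destination terminal, delivery.
CIF price = 11929.61 − 733.85 − 2131.59 = 9064.17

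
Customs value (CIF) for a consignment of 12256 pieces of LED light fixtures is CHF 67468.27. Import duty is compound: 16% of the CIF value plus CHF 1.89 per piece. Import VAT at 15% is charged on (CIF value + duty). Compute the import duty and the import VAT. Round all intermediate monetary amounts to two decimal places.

Import duty: CHF 33958.76; import VAT: CHF 15214.05

Ad valorem component: 67468.27 × 16% = 10794.92
Specific component: 12256 × 1.89 = 23163.84
Import duty = 10794.92 + 23163.84 = 33958.76
VAT base = CIF + duty = 67468.27 + 33958.76 = 101427.03
Import VAT = 101427.03 × 15% = 15214.05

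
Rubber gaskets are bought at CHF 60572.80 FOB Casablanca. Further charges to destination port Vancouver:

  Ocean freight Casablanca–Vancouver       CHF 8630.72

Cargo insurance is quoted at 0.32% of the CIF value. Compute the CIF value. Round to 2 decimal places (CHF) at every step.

CIF value: CHF 69425.68

Let C be the CIF value. C = FOB price + freight + 0.32% × C
C − 0.32% × C = 60572.80 + 8630.72
0.9968 × C = 69203.52
C = 69203.52 / 0.9968 = 69425.68
Insurance premium = 0.32% × 69425.68 = 222.16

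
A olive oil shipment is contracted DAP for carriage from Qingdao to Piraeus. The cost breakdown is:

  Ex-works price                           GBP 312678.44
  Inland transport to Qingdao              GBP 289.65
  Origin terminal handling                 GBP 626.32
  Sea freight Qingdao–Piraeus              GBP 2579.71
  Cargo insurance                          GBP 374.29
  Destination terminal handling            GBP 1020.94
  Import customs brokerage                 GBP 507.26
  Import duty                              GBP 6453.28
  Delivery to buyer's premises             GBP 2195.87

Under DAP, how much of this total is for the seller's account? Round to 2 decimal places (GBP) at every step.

DAP: the seller bears all costs to the named destination except import duty and clearance.
Seller's account: goods 312678.44 + inland to port 289.65 + origin terminal 626.32 + freight 2579.71 + insurance 374.29 + destination terminal 1020.94 + delivery 2195.87 = 319765.22
Buyer's account: brokerage 507.26 + duty 6453.28 = 6960.54

Seller's account: GBP 319765.22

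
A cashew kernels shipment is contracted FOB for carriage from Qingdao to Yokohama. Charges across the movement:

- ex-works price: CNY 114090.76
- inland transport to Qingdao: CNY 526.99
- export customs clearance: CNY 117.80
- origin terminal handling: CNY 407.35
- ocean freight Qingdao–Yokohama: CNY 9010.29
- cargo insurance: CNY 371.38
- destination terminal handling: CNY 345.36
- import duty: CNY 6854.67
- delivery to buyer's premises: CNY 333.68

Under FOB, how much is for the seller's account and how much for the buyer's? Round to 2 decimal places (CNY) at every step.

FOB: the seller bears costs until goods are on board at the origin port; the buyer bears freight, insurance and all costs thereafter.
Seller's account: goods 114090.76 + inland to port 526.99 + export clearance 117.80 + origin terminal 407.35 = 115142.90
Buyer's account: freight 9010.29 + insurance 371.38 + destination terminal 345.36 + duty 6854.67 + delivery 333.68 = 16915.38

Seller: CNY 115142.90; buyer: CNY 16915.38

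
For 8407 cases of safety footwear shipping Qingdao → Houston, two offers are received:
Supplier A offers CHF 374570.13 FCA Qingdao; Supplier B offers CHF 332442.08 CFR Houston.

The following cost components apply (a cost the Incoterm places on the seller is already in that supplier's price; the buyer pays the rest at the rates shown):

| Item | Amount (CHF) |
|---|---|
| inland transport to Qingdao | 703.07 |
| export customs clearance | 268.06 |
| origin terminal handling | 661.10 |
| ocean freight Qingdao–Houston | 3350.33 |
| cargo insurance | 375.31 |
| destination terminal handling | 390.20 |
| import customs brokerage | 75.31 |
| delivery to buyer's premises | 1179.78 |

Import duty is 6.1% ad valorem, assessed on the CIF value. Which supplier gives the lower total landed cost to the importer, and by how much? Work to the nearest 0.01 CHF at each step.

Supplier B is cheaper by CHF 48953.99

Supplier A (FCA):
CIF value = FCA price + origin terminal + freight + insurance = 374570.13 + 661.10 + 3350.33 + 375.31 = 378956.87
Import duty = 378956.87 × 6.1% = 23116.37
Buyer bears (A): 661.10 + 3350.33 + 375.31 + 390.20 + 75.31 + 1179.78 = 6032.03
Landed cost (A) = invoice 374570.13 + 6032.03 + duty 23116.37 = 403718.53
Supplier B (CFR):
CIF value = CFR price + insurance = 332442.08 + 375.31 = 332817.39
Import duty = 332817.39 × 6.1% = 20301.86
Buyer bears (B): 375.31 + 390.20 + 75.31 + 1179.78 = 2020.60
Landed cost (B) = invoice 332442.08 + 2020.60 + duty 20301.86 = 354764.54
Difference = |403718.53 − 354764.54| = 48953.99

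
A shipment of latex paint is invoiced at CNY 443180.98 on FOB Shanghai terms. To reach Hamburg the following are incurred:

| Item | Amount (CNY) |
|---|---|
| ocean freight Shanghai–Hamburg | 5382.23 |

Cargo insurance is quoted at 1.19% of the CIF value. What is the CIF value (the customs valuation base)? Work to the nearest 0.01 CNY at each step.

Let C be the CIF value. C = FOB price + freight + 1.19% × C
C − 1.19% × C = 443180.98 + 5382.23
0.9881 × C = 448563.21
C = 448563.21 / 0.9881 = 453965.40
Insurance premium = 1.19% × 453965.40 = 5402.19

CIF value: CNY 453965.40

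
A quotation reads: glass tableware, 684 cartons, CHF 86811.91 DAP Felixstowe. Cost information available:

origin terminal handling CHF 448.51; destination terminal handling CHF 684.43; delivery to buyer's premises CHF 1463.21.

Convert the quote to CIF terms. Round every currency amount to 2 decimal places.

Not relevant to the conversion: origin terminal — on the seller under both DAP and CIF; already in the DAP price and stays in the CIF price.
From DAP to CIF, the seller no longer bears: destination terminal, delivery.
CIF price = 86811.91 − 684.43 − 1463.21 = 84664.27

CIF price: CHF 84664.27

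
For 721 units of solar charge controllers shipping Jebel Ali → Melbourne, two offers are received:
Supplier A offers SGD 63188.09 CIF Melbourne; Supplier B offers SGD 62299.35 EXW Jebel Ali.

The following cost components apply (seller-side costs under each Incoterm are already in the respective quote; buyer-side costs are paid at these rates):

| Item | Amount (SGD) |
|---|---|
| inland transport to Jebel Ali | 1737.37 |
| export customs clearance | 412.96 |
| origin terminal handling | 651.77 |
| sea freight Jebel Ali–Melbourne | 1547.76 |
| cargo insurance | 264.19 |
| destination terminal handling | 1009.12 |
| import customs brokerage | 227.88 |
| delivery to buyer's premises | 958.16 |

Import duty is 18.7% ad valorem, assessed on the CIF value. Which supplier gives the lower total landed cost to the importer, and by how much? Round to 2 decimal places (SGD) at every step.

Supplier A (CIF):
The CIF price already equals the CIF value: 63188.09
Import duty = 63188.09 × 18.7% = 11816.17
Buyer bears (A): 1009.12 + 227.88 + 958.16 = 2195.16
Landed cost (A) = invoice 63188.09 + 2195.16 + duty 11816.17 = 77199.42
Supplier B (EXW):
CIF value = EXW price + inland to port + export clearance + origin terminal + freight + insurance = 62299.35 + 1737.37 + 412.96 + 651.77 + 1547.76 + 264.19 = 66913.40
Import duty = 66913.40 × 18.7% = 12512.81
Buyer bears (B): 1737.37 + 412.96 + 651.77 + 1547.76 + 264.19 + 1009.12 + 227.88 + 958.16 = 6809.21
Landed cost (B) = invoice 62299.35 + 6809.21 + duty 12512.81 = 81621.37
Difference = |77199.42 − 81621.37| = 4421.95

Supplier A is cheaper by SGD 4421.95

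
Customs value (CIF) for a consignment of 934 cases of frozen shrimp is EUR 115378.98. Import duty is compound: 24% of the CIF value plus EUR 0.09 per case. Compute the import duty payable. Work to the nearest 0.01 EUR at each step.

Ad valorem component: 115378.98 × 24% = 27690.96
Specific component: 934 × 0.09 = 84.06
Import duty = 27690.96 + 84.06 = 27775.02

Import duty: EUR 27775.02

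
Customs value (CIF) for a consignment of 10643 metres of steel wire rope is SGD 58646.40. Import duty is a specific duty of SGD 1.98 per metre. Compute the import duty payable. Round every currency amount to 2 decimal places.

Import duty = 10643 × 1.98 = 21073.14

Import duty: SGD 21073.14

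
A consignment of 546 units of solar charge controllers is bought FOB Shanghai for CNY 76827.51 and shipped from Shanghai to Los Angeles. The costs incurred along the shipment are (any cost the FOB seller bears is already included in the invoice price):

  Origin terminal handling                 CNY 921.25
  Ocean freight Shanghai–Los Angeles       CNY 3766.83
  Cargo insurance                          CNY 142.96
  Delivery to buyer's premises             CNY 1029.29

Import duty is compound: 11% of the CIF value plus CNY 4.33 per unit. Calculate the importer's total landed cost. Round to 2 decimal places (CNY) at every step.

FOB: the seller bears costs until goods are on board at the origin port; the buyer bears freight, insurance and all costs thereafter.
Already in the invoice (seller's account under FOB): origin terminal — exclude.
CIF value = FOB price + freight + insurance = 76827.51 + 3766.83 + 142.96 = 80737.30
Ad valorem component: 80737.30 × 11% = 8881.10
Specific component: 546 × 4.33 = 2364.18
Import duty = 8881.10 + 2364.18 = 11245.28
Buyer bears: freight 3766.83 + insurance 142.96 + delivery 1029.29 + duty 11245.28 = 16184.36
Landed cost = invoice 76827.51 + 16184.36 = 93011.87

Total landed cost: CNY 93011.87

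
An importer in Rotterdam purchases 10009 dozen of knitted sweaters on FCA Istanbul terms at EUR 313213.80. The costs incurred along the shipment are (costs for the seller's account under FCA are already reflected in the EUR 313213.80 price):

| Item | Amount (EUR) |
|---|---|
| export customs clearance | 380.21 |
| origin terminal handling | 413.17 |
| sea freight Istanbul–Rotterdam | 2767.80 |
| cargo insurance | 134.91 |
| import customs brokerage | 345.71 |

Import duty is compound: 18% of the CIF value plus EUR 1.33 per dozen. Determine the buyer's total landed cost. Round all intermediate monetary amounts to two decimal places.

FCA: the seller delivers export-cleared goods to the carrier; the buyer bears costs from that point.
Already in the invoice (seller's account under FCA): export clearance — exclude.
CIF value = FCA price + origin terminal + freight + insurance = 313213.80 + 413.17 + 2767.80 + 134.91 = 316529.68
Ad valorem component: 316529.68 × 18% = 56975.34
Specific component: 10009 × 1.33 = 13311.97
Import duty = 56975.34 + 13311.97 = 70287.31
Buyer bears: origin terminal 413.17 + freight 2767.80 + insurance 134.91 + brokerage 345.71 + duty 70287.31 = 73948.90
Landed cost = invoice 313213.80 + 73948.90 = 387162.70

Total landed cost: EUR 387162.70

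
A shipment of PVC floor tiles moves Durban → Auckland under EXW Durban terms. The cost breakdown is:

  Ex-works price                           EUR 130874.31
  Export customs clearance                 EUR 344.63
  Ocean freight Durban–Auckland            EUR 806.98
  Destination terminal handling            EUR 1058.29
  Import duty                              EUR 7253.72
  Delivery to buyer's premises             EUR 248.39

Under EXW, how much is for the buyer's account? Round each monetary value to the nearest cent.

Buyer's account: EUR 9712.01

EXW: the seller makes goods available at their premises; the buyer bears all onward costs.
Seller's account: goods 130874.31 = 130874.31
Buyer's account: export clearance 344.63 + freight 806.98 + destination terminal 1058.29 + duty 7253.72 + delivery 248.39 = 9712.01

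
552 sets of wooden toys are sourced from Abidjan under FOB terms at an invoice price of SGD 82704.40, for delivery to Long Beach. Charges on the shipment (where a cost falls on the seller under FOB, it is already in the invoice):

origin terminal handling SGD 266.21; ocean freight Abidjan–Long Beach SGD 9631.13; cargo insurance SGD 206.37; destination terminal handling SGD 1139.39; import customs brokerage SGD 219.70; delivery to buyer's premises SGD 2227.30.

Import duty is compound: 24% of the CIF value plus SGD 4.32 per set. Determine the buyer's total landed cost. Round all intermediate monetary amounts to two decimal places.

Total landed cost: SGD 120722.99

FOB: the seller bears costs until goods are on board at the origin port; the buyer bears freight, insurance and all costs thereafter.
Already in the invoice (seller's account under FOB): origin terminal — exclude.
CIF value = FOB price + freight + insurance = 82704.40 + 9631.13 + 206.37 = 92541.90
Ad valorem component: 92541.90 × 24% = 22210.06
Specific component: 552 × 4.32 = 2384.64
Import duty = 22210.06 + 2384.64 = 24594.70
Buyer bears: freight 9631.13 + insurance 206.37 + destination terminal 1139.39 + brokerage 219.70 + delivery 2227.30 + duty 24594.70 = 38018.59
Landed cost = invoice 82704.40 + 38018.59 = 120722.99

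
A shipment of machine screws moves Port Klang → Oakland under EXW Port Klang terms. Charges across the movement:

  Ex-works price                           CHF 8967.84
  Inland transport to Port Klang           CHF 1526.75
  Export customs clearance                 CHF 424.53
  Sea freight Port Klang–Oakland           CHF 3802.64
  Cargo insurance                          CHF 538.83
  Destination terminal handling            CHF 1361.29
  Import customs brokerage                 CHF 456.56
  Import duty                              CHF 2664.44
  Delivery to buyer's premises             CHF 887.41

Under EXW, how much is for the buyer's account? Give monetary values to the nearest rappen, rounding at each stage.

EXW: the seller makes goods available at their premises; the buyer bears all onward costs.
Seller's account: goods 8967.84 = 8967.84
Buyer's account: inland to port 1526.75 + export clearance 424.53 + freight 3802.64 + insurance 538.83 + destination terminal 1361.29 + brokerage 456.56 + duty 2664.44 + delivery 887.41 = 11662.45

Buyer's account: CHF 11662.45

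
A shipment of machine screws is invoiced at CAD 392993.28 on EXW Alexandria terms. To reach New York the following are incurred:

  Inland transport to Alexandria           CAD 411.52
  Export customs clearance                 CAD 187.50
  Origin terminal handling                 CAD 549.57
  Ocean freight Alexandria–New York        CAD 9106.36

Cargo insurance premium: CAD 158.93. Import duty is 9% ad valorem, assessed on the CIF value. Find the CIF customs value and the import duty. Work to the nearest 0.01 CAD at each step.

CIF = EXW price + pre-shipment costs + freight + insurance
CIF = 392993.28 + 411.52 + 187.50 + 549.57 + 9106.36 + 158.93 = 403407.16
Import duty = 403407.16 × 9% = 36306.64

CIF value: CAD 403407.16; import duty: CAD 36306.64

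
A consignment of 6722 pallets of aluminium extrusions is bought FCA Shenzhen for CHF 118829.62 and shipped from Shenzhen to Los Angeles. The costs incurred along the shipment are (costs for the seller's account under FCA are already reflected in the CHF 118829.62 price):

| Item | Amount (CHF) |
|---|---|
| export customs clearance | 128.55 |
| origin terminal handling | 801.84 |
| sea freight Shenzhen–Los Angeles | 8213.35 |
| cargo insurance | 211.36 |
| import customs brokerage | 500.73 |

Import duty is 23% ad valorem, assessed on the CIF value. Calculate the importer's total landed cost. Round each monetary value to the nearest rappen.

FCA: the seller delivers export-cleared goods to the carrier; the buyer bears costs from that point.
Already in the invoice (seller's account under FCA): export clearance — exclude.
CIF value = FCA price + origin terminal + freight + insurance = 118829.62 + 801.84 + 8213.35 + 211.36 = 128056.17
Import duty = 128056.17 × 23% = 29452.92
Buyer bears: origin terminal 801.84 + freight 8213.35 + insurance 211.36 + brokerage 500.73 + duty 29452.92 = 39180.20
Landed cost = invoice 118829.62 + 39180.20 = 158009.82

Total landed cost: CHF 158009.82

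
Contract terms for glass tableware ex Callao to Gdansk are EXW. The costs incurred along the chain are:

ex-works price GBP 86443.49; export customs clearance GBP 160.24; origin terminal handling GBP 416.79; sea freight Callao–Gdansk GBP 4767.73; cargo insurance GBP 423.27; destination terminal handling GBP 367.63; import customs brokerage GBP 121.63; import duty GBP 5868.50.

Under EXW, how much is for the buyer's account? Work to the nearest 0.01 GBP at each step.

Buyer's account: GBP 12125.79

EXW: the seller makes goods available at their premises; the buyer bears all onward costs.
Seller's account: goods 86443.49 = 86443.49
Buyer's account: export clearance 160.24 + origin terminal 416.79 + freight 4767.73 + insurance 423.27 + destination terminal 367.63 + brokerage 121.63 + duty 5868.50 = 12125.79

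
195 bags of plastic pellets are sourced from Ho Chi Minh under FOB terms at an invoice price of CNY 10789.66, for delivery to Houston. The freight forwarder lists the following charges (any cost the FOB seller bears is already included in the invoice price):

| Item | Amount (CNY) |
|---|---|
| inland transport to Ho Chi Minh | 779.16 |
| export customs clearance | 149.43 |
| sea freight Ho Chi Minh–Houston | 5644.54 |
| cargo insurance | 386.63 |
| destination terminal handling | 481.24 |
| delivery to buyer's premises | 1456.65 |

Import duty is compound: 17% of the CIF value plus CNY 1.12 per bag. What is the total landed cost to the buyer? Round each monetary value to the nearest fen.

Total landed cost: CNY 21836.66

FOB: the seller bears costs until goods are on board at the origin port; the buyer bears freight, insurance and all costs thereafter.
Already in the invoice (seller's account under FOB): inland to port, export clearance — exclude.
CIF value = FOB price + freight + insurance = 10789.66 + 5644.54 + 386.63 = 16820.83
Ad valorem component: 16820.83 × 17% = 2859.54
Specific component: 195 × 1.12 = 218.40
Import duty = 2859.54 + 218.40 = 3077.94
Buyer bears: freight 5644.54 + insurance 386.63 + destination terminal 481.24 + delivery 1456.65 + duty 3077.94 = 11047.00
Landed cost = invoice 10789.66 + 11047.00 = 21836.66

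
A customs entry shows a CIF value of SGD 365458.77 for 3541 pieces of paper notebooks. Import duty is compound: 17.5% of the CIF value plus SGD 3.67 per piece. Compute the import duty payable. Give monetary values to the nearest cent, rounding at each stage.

Import duty: SGD 76950.75

Ad valorem component: 365458.77 × 17.5% = 63955.28
Specific component: 3541 × 3.67 = 12995.47
Import duty = 63955.28 + 12995.47 = 76950.75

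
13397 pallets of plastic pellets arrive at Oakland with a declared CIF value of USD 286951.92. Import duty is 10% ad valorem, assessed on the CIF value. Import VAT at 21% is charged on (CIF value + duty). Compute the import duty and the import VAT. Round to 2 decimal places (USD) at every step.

Import duty: USD 28695.19; import VAT: USD 66285.89

Import duty = 286951.92 × 10% = 28695.19
VAT base = CIF + duty = 286951.92 + 28695.19 = 315647.11
Import VAT = 315647.11 × 21% = 66285.89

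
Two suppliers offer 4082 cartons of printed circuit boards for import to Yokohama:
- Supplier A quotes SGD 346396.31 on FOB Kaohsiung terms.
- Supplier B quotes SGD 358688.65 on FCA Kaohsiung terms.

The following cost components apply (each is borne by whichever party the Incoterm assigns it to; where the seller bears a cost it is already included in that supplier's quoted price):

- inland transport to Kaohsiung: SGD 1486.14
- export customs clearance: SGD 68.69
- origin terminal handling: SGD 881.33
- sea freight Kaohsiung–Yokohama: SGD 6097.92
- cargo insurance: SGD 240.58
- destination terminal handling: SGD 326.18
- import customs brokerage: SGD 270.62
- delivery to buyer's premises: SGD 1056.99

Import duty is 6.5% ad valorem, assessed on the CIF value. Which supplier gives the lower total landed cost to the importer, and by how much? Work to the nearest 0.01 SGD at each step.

Supplier A (FOB):
CIF value = FOB price + freight + insurance = 346396.31 + 6097.92 + 240.58 = 352734.81
Import duty = 352734.81 × 6.5% = 22927.76
Buyer bears (A): 6097.92 + 240.58 + 326.18 + 270.62 + 1056.99 = 7992.29
Landed cost (A) = invoice 346396.31 + 7992.29 + duty 22927.76 = 377316.36
Supplier B (FCA):
CIF value = FCA price + origin terminal + freight + insurance = 358688.65 + 881.33 + 6097.92 + 240.58 = 365908.48
Import duty = 365908.48 × 6.5% = 23784.05
Buyer bears (B): 881.33 + 6097.92 + 240.58 + 326.18 + 270.62 + 1056.99 = 8873.62
Landed cost (B) = invoice 358688.65 + 8873.62 + duty 23784.05 = 391346.32
Difference = |377316.36 − 391346.32| = 14029.96

Supplier A is cheaper by SGD 14029.96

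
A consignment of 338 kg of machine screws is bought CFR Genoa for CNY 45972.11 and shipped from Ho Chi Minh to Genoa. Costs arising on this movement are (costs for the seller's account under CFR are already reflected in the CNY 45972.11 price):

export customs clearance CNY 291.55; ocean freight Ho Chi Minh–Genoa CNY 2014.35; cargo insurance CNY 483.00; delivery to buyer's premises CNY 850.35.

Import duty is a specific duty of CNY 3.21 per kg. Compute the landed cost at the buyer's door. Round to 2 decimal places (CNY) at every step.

CFR: the seller pays costs through ocean freight to the destination port, but not insurance.
Already in the invoice (seller's account under CFR): export clearance, freight — exclude.
CIF value = CFR price + insurance = 45972.11 + 483.00 = 46455.11
Import duty = 338 × 3.21 = 1084.98
Buyer bears: insurance 483.00 + delivery 850.35 + duty 1084.98 = 2418.33
Landed cost = invoice 45972.11 + 2418.33 = 48390.44

Total landed cost: CNY 48390.44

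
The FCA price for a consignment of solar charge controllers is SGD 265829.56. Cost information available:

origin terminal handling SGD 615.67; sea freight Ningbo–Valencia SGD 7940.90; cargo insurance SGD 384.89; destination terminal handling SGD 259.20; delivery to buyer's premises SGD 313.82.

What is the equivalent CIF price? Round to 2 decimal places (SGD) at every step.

CIF price: SGD 274771.02

Not relevant to the conversion: delivery, destination terminal — on the buyer under both terms; not part of either seller's price.
From FCA to CIF, the seller additionally bears: origin terminal, freight, insurance.
CIF price = 265829.56 + 615.67 + 7940.90 + 384.89 = 274771.02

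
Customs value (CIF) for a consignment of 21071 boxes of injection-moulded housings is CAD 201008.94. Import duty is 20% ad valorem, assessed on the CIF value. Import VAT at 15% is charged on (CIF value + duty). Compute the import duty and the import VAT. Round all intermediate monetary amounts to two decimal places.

Import duty: CAD 40201.79; import VAT: CAD 36181.61

Import duty = 201008.94 × 20% = 40201.79
VAT base = CIF + duty = 201008.94 + 40201.79 = 241210.73
Import VAT = 241210.73 × 15% = 36181.61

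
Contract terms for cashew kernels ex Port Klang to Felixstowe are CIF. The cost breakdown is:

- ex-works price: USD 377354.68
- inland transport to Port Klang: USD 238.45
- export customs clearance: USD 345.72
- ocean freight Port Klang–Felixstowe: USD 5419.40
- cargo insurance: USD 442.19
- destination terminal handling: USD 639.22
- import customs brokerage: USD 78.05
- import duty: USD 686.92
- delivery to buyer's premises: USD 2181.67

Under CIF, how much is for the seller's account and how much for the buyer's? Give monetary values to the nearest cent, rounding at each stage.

Seller: USD 383800.44; buyer: USD 3585.86

CIF: the seller pays costs through ocean freight and marine insurance to the destination port.
Seller's account: goods 377354.68 + inland to port 238.45 + export clearance 345.72 + freight 5419.40 + insurance 442.19 = 383800.44
Buyer's account: destination terminal 639.22 + brokerage 78.05 + duty 686.92 + delivery 2181.67 = 3585.86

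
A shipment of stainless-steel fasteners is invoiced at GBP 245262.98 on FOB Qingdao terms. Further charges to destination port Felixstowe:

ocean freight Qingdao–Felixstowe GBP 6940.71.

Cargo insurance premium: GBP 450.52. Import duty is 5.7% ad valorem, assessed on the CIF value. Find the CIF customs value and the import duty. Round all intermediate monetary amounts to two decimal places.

CIF value: GBP 252654.21; import duty: GBP 14401.29

CIF = FOB price + freight + insurance
CIF = 245262.98 + 6940.71 + 450.52 = 252654.21
Import duty = 252654.21 × 5.7% = 14401.29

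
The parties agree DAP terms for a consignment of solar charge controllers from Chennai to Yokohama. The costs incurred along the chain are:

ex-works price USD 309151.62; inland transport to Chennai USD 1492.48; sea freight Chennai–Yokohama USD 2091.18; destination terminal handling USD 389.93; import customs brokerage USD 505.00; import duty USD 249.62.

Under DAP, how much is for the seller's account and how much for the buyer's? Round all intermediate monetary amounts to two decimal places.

Seller: USD 313125.21; buyer: USD 754.62

DAP: the seller bears all costs to the named destination except import duty and clearance.
Seller's account: goods 309151.62 + inland to port 1492.48 + freight 2091.18 + destination terminal 389.93 = 313125.21
Buyer's account: brokerage 505.00 + duty 249.62 = 754.62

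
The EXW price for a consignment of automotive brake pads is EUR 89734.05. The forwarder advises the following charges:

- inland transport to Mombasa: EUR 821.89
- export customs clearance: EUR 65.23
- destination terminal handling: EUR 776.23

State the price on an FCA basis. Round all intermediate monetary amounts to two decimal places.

FCA price: EUR 90621.17

Not relevant to the conversion: destination terminal — on the buyer under both terms; not part of either seller's price.
From EXW to FCA, the seller additionally bears: inland to port, export clearance.
FCA price = 89734.05 + 821.89 + 65.23 = 90621.17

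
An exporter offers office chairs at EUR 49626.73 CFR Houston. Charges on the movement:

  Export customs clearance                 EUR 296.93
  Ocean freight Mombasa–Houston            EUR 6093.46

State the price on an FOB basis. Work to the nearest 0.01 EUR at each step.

FOB price: EUR 43533.27

Not relevant to the conversion: export clearance — on the seller under both CFR and FOB; already in the CFR price and stays in the FOB price.
From CFR to FOB, the seller no longer bears: freight.
FOB price = 49626.73 − 6093.46 = 43533.27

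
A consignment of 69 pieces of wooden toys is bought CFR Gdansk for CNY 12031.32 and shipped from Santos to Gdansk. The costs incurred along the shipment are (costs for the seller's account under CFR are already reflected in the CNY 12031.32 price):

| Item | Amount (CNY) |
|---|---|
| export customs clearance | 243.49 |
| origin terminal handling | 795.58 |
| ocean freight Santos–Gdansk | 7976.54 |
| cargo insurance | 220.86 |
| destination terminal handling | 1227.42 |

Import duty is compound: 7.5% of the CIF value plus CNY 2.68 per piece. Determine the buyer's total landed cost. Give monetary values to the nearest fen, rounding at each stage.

Total landed cost: CNY 14583.43

CFR: the seller pays costs through ocean freight to the destination port, but not insurance.
Already in the invoice (seller's account under CFR): export clearance, origin terminal, freight — exclude.
CIF value = CFR price + insurance = 12031.32 + 220.86 = 12252.18
Ad valorem component: 12252.18 × 7.5% = 918.91
Specific component: 69 × 2.68 = 184.92
Import duty = 918.91 + 184.92 = 1103.83
Buyer bears: insurance 220.86 + destination terminal 1227.42 + duty 1103.83 = 2552.11
Landed cost = invoice 12031.32 + 2552.11 = 14583.43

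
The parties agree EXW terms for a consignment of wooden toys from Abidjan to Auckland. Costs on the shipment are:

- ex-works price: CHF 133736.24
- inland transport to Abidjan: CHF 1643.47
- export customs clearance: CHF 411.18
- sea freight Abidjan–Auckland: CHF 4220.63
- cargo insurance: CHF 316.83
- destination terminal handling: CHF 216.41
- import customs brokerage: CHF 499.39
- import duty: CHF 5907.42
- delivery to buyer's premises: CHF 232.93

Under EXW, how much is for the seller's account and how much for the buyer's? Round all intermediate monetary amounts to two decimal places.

EXW: the seller makes goods available at their premises; the buyer bears all onward costs.
Seller's account: goods 133736.24 = 133736.24
Buyer's account: inland to port 1643.47 + export clearance 411.18 + freight 4220.63 + insurance 316.83 + destination terminal 216.41 + brokerage 499.39 + duty 5907.42 + delivery 232.93 = 13448.26

Seller: CHF 133736.24; buyer: CHF 13448.26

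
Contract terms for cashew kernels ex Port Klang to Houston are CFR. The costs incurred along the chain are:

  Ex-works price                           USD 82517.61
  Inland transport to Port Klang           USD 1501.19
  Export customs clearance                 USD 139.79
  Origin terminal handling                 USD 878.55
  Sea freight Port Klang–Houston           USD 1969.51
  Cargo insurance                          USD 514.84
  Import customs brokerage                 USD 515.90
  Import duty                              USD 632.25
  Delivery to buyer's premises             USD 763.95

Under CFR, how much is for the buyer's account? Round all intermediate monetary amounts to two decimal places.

CFR: the seller pays costs through ocean freight to the destination port, but not insurance.
Seller's account: goods 82517.61 + inland to port 1501.19 + export clearance 139.79 + origin terminal 878.55 + freight 1969.51 = 87006.65
Buyer's account: insurance 514.84 + brokerage 515.90 + duty 632.25 + delivery 763.95 = 2426.94

Buyer's account: USD 2426.94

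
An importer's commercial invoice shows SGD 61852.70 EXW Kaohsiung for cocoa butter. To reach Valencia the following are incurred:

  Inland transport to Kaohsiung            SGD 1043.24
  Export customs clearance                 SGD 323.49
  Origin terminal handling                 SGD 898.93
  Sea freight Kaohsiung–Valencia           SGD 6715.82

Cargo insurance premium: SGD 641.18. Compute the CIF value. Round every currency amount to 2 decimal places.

CIF value: SGD 71475.36

CIF = EXW price + pre-shipment costs + freight + insurance
CIF = 61852.70 + 1043.24 + 323.49 + 898.93 + 6715.82 + 641.18 = 71475.36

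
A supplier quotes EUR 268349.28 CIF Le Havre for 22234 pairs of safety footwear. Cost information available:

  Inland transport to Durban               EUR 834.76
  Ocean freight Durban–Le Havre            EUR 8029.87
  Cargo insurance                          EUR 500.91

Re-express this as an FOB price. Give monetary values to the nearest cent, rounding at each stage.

FOB price: EUR 259818.50

Not relevant to the conversion: inland to port — on the seller under both CIF and FOB; already in the CIF price and stays in the FOB price.
From CIF to FOB, the seller no longer bears: freight, insurance.
FOB price = 268349.28 − 8029.87 − 500.91 = 259818.50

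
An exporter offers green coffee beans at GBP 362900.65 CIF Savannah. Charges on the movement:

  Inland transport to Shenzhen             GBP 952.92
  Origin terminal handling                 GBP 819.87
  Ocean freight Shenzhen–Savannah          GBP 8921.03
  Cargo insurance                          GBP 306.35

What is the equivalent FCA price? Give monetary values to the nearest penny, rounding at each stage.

Not relevant to the conversion: inland to port — on the seller under both CIF and FCA; already in the CIF price and stays in the FCA price.
From CIF to FCA, the seller no longer bears: origin terminal, freight, insurance.
FCA price = 362900.65 − 819.87 − 8921.03 − 306.35 = 352853.40

FCA price: GBP 352853.40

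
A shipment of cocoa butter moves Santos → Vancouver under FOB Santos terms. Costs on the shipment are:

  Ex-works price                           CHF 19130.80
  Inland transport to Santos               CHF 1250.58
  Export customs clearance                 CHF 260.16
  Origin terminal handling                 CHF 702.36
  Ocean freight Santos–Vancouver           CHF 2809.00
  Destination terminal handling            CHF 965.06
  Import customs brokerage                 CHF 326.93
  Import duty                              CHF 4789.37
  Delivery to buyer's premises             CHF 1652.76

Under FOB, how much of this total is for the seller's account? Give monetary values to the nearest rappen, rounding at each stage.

FOB: the seller bears costs until goods are on board at the origin port; the buyer bears freight, insurance and all costs thereafter.
Seller's account: goods 19130.80 + inland to port 1250.58 + export clearance 260.16 + origin terminal 702.36 = 21343.90
Buyer's account: freight 2809.00 + destination terminal 965.06 + brokerage 326.93 + duty 4789.37 + delivery 1652.76 = 10543.12

Seller's account: CHF 21343.90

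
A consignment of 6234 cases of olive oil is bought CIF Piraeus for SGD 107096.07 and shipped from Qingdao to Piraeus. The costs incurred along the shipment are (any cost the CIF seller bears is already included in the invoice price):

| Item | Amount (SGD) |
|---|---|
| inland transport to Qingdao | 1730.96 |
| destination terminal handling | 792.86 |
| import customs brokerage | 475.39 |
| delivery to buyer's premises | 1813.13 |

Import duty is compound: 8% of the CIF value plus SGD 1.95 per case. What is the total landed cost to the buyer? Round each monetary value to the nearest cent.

Total landed cost: SGD 130901.44

CIF: the seller pays costs through ocean freight and marine insurance to the destination port.
Already in the invoice (seller's account under CIF): inland to port — exclude.
The CIF price already equals the CIF value: 107096.07
Ad valorem component: 107096.07 × 8% = 8567.69
Specific component: 6234 × 1.95 = 12156.30
Import duty = 8567.69 + 12156.30 = 20723.99
Buyer bears: destination terminal 792.86 + brokerage 475.39 + delivery 1813.13 + duty 20723.99 = 23805.37
Landed cost = invoice 107096.07 + 23805.37 = 130901.44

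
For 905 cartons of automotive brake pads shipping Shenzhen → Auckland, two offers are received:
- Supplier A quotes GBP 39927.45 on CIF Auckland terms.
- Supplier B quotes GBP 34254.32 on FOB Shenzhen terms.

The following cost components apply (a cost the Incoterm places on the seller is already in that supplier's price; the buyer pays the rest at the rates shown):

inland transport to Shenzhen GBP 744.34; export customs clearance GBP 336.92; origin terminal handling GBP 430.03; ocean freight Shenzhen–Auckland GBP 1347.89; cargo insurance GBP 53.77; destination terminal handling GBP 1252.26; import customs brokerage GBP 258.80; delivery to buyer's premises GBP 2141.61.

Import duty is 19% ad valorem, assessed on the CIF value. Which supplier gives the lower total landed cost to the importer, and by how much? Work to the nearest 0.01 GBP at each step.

Supplier A (CIF):
The CIF price already equals the CIF value: 39927.45
Import duty = 39927.45 × 19% = 7586.22
Buyer bears (A): 1252.26 + 258.80 + 2141.61 = 3652.67
Landed cost (A) = invoice 39927.45 + 3652.67 + duty 7586.22 = 51166.34
Supplier B (FOB):
CIF value = FOB price + freight + insurance = 34254.32 + 1347.89 + 53.77 = 35655.98
Import duty = 35655.98 × 19% = 6774.64
Buyer bears (B): 1347.89 + 53.77 + 1252.26 + 258.80 + 2141.61 = 5054.33
Landed cost (B) = invoice 34254.32 + 5054.33 + duty 6774.64 = 46083.29
Difference = |51166.34 − 46083.29| = 5083.05

Supplier B is cheaper by GBP 5083.05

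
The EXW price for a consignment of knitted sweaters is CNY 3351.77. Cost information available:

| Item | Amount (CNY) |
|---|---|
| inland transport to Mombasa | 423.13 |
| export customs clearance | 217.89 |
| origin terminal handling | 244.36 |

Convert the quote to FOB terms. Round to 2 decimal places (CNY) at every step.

From EXW to FOB, the seller additionally bears: inland to port, export clearance, origin terminal.
FOB price = 3351.77 + 423.13 + 217.89 + 244.36 = 4237.15

FOB price: CNY 4237.15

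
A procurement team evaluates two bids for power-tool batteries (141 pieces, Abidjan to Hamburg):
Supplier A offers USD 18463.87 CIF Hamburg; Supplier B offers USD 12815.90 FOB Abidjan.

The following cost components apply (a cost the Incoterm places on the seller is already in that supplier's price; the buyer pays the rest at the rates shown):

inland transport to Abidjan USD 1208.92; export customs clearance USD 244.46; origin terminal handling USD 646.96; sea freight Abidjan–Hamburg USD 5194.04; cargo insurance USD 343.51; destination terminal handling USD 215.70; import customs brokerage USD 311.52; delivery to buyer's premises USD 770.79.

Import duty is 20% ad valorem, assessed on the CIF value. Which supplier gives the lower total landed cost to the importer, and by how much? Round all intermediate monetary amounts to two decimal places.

Supplier B is cheaper by USD 132.50

Supplier A (CIF):
The CIF price already equals the CIF value: 18463.87
Import duty = 18463.87 × 20% = 3692.77
Buyer bears (A): 215.70 + 311.52 + 770.79 = 1298.01
Landed cost (A) = invoice 18463.87 + 1298.01 + duty 3692.77 = 23454.65
Supplier B (FOB):
CIF value = FOB price + freight + insurance = 12815.90 + 5194.04 + 343.51 = 18353.45
Import duty = 18353.45 × 20% = 3670.69
Buyer bears (B): 5194.04 + 343.51 + 215.70 + 311.52 + 770.79 = 6835.56
Landed cost (B) = invoice 12815.90 + 6835.56 + duty 3670.69 = 23322.15
Difference = |23454.65 − 23322.15| = 132.50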